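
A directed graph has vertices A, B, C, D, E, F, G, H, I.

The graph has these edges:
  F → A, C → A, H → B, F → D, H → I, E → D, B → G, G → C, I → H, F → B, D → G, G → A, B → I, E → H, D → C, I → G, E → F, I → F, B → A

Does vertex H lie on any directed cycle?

H is on a cycle iff H can reach itself via ≥1 edge.
H → I → H — yes.

Yes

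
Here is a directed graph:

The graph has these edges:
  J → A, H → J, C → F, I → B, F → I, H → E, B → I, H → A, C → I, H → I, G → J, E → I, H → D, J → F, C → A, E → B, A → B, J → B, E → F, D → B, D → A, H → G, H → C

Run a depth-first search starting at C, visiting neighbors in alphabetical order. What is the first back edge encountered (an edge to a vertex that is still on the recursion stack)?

I->B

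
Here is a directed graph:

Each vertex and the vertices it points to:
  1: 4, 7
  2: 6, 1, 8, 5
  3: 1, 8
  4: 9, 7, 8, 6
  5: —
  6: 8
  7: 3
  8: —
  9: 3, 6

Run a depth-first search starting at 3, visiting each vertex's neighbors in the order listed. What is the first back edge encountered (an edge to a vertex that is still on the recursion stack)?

DFS from 3 (visiting each vertex's neighbors in the order listed); mark gray on enter, black on exit:
3 gray
  1 gray
    4 gray
      9 gray
        9→3: 3 is gray → back edge
First back edge: 9 → 3.

9->3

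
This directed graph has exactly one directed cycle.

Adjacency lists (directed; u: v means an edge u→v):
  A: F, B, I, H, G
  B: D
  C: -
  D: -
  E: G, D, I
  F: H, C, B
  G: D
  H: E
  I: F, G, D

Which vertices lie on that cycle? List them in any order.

DFS with gray/black marking from F:
F gray
  H gray
    E gray
      G gray
        D gray
        D black
      G black
      E→D: D black — skip
      I gray
        I→F: F is gray → back edge
Back edge closes the cycle F → H → E → I → F; its vertices are {E, F, H, I}.

E, F, H, I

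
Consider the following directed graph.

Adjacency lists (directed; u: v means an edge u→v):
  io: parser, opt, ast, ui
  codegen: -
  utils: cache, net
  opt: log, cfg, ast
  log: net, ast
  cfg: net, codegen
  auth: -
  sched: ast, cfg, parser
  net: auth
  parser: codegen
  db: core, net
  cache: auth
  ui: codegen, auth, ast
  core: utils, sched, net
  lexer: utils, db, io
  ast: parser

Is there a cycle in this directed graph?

No

DFS with white/gray/black marking, starting from io:
io gray
  parser gray
    codegen gray
    codegen black
  parser black
  opt gray
    log gray
      net gray
        auth gray
        auth black
      net black
      ast gray
        ast→parser: parser black — skip
      ast black
    log black
    cfg gray
      cfg→net: net black — skip
      cfg→codegen: codegen black — skip
    cfg black
    opt→ast: ast black — skip
  opt black
  io→ast: ast black — skip
  ui gray
    ui→codegen: codegen black — skip
    ui→auth: auth black — skip
    ui→ast: ast black — skip
  ui black
io black
utils gray
  cache gray
    cache→auth: auth black — skip
  cache black
  utils→net: net black — skip
utils black
sched gray
  sched→ast: ast black — skip
  sched→cfg: cfg black — skip
  sched→parser: parser black — skip
sched black
db gray
  core gray
    core→utils: utils black — skip
    core→sched: sched black — skip
    core→net: net black — skip
  core black
  db→net: net black — skip
db black
lexer gray
  lexer→utils: utils black — skip
  lexer→db: db black — skip
  lexer→io: io black — skip
lexer black
Every edge goes to a white or black vertex — no back edge, so the graph is acyclic.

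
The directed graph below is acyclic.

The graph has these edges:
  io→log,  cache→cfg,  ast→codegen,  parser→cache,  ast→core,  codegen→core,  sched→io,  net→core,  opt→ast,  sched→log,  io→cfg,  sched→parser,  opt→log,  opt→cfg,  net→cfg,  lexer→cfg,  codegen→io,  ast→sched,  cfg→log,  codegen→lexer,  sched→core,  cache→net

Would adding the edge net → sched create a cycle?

Yes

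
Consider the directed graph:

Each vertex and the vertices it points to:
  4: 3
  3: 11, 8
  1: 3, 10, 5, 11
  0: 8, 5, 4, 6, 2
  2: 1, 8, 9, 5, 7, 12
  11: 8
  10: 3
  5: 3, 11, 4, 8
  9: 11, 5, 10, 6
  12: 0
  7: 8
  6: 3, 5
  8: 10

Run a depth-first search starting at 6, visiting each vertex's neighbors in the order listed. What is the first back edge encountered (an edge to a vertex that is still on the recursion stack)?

DFS from 6 (visiting each vertex's neighbors in the order listed); mark gray on enter, black on exit:
6 gray
  3 gray
    11 gray
      8 gray
        10 gray
          10→3: 3 is gray → back edge
First back edge: 10 → 3.

10->3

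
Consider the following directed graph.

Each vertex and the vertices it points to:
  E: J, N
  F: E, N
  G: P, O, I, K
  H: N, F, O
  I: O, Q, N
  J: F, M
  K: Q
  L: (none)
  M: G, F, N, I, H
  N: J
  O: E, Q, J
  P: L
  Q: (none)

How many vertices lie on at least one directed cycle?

A vertex is on a directed cycle iff it belongs to a strongly connected component of size ≥ 2 (or has a self-loop).
The vertices on cycles are {E, F, G, H, I, J, M, N, O} — 9 in total.

9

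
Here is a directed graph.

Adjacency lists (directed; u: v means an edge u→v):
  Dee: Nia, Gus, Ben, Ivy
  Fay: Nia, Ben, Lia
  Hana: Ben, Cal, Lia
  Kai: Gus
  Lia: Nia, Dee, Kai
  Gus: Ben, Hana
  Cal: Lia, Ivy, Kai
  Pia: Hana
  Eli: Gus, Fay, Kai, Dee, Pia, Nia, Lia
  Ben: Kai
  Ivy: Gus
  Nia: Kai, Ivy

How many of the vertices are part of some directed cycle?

9

A vertex is on a directed cycle iff it belongs to a strongly connected component of size ≥ 2 (or has a self-loop).
The vertices on cycles are {Ben, Cal, Dee, Gus, Ivy, Kai, Lia, Nia, Hana} — 9 in total.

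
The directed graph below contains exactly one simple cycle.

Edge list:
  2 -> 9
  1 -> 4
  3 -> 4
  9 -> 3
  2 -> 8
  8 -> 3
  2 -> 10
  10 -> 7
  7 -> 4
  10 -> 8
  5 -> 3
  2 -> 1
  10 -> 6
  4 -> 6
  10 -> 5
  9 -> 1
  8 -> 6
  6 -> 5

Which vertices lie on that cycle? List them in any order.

3, 4, 5, 6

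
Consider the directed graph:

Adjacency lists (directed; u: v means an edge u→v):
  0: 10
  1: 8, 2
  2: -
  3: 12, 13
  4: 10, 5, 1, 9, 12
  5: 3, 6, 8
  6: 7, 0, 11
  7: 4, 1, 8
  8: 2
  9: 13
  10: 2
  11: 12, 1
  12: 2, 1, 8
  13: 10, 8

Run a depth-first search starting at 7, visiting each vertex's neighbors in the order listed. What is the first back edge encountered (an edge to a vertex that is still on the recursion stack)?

DFS from 7 (visiting each vertex's neighbors in the order listed); mark gray on enter, black on exit:
7 gray
  4 gray
    10 gray
      2 gray
      2 black
    10 black
    5 gray
      3 gray
        12 gray
          12→2: 2 black — skip
          1 gray
            8 gray
              8→2: 2 black — skip
            8 black
            1→2: 2 black — skip
          1 black
          12→8: 8 black — skip
        12 black
        13 gray
          13→10: 10 black — skip
          13→8: 8 black — skip
        13 black
      3 black
      6 gray
        6→7: 7 is gray → back edge
First back edge: 6 → 7.

6->7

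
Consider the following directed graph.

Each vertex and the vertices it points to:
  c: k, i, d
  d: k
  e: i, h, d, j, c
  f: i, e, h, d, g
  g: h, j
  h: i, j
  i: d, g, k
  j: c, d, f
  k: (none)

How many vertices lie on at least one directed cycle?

7

A vertex is on a directed cycle iff it belongs to a strongly connected component of size ≥ 2 (or has a self-loop).
The vertices on cycles are {c, e, f, g, h, i, j} — 7 in total.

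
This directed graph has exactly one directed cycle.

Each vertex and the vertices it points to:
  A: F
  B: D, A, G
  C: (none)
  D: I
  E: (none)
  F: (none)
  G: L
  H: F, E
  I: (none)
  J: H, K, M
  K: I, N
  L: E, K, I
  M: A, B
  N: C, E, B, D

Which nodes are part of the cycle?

DFS with gray/black marking from K:
K gray
  I gray
  I black
  N gray
    C gray
    C black
    E gray
    E black
    B gray
      D gray
        D→I: I black — skip
      D black
      A gray
        F gray
        F black
      A black
      G gray
        L gray
          L→E: E black — skip
          L→K: K is gray → back edge
Back edge closes the cycle K → N → B → G → L → K; its vertices are {B, G, K, L, N}.

B, G, K, L, N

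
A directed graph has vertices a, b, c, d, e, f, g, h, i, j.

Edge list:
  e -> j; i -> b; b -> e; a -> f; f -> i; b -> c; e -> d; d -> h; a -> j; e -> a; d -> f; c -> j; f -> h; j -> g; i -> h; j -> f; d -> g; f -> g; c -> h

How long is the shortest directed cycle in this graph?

For each vertex v, BFS finds the shortest path from v back to v.
The shortest such closed walk is i → b → e → d → f → i, length 5.

5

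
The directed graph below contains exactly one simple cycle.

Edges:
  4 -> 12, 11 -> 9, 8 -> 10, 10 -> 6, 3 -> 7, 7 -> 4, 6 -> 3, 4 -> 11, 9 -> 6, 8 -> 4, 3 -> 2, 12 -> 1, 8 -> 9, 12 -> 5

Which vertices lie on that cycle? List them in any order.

DFS with gray/black marking from 4:
4 gray
  11 gray
    9 gray
      6 gray
        3 gray
          2 gray
          2 black
          7 gray
            7→4: 4 is gray → back edge
Back edge closes the cycle 4 → 11 → 9 → 6 → 3 → 7 → 4; its vertices are {3, 4, 6, 7, 9, 11}.

3, 4, 6, 7, 9, 11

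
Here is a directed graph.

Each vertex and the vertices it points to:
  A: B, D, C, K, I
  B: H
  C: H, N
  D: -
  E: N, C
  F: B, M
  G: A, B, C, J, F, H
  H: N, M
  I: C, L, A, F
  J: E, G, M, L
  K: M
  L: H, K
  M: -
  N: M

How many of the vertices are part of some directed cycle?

A vertex is on a directed cycle iff it belongs to a strongly connected component of size ≥ 2 (or has a self-loop).
The vertices on cycles are {A, G, I, J} — 4 in total.

4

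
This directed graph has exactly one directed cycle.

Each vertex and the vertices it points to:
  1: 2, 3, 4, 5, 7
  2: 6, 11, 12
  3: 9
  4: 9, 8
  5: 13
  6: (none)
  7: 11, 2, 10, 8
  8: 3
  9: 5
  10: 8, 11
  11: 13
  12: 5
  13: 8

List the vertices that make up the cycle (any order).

DFS with gray/black marking from 3:
3 gray
  9 gray
    5 gray
      13 gray
        8 gray
          8→3: 3 is gray → back edge
Back edge closes the cycle 3 → 9 → 5 → 13 → 8 → 3; its vertices are {3, 5, 8, 9, 13}.

3, 5, 8, 9, 13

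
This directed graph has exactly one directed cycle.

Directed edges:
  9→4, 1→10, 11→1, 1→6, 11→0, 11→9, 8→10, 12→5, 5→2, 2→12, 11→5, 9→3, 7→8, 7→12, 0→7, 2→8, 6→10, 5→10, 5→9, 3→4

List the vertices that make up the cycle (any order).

DFS with gray/black marking from 5:
5 gray
  2 gray
    8 gray
      10 gray
      10 black
    8 black
    12 gray
      12→5: 5 is gray → back edge
Back edge closes the cycle 5 → 2 → 12 → 5; its vertices are {2, 5, 12}.

2, 5, 12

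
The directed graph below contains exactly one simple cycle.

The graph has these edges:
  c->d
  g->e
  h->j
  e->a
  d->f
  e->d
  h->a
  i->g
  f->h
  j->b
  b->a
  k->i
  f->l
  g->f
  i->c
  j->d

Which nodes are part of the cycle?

d, f, h, j

DFS with gray/black marking from f:
f gray
  l gray
  l black
  h gray
    j gray
      d gray
        d→f: f is gray → back edge
Back edge closes the cycle f → h → j → d → f; its vertices are {d, f, h, j}.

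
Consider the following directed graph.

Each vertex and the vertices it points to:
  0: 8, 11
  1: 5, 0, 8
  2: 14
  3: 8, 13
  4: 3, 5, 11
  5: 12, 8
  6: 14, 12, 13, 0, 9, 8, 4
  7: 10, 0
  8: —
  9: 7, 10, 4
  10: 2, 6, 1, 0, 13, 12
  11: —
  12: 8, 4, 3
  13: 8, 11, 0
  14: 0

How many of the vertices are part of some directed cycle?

7

A vertex is on a directed cycle iff it belongs to a strongly connected component of size ≥ 2 (or has a self-loop).
The vertices on cycles are {4, 5, 6, 7, 9, 10, 12} — 7 in total.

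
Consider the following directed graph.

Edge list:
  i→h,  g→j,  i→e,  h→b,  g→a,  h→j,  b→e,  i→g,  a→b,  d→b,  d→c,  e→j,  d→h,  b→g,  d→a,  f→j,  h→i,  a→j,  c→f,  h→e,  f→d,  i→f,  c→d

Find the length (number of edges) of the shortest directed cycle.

2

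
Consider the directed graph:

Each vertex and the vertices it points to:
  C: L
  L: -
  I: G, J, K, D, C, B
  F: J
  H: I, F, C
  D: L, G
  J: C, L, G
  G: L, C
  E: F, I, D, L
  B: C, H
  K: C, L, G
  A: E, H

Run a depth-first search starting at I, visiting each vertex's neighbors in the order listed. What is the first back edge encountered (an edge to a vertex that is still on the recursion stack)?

H->I

DFS from I (visiting each vertex's neighbors in the order listed); mark gray on enter, black on exit:
I gray
  G gray
    L gray
    L black
    C gray
      C→L: L black — skip
    C black
  G black
  J gray
    J→C: C black — skip
    J→L: L black — skip
    J→G: G black — skip
  J black
  K gray
    K→C: C black — skip
    K→L: L black — skip
    K→G: G black — skip
  K black
  D gray
    D→L: L black — skip
    D→G: G black — skip
  D black
  I→C: C black — skip
  B gray
    B→C: C black — skip
    H gray
      H→I: I is gray → back edge
First back edge: H → I.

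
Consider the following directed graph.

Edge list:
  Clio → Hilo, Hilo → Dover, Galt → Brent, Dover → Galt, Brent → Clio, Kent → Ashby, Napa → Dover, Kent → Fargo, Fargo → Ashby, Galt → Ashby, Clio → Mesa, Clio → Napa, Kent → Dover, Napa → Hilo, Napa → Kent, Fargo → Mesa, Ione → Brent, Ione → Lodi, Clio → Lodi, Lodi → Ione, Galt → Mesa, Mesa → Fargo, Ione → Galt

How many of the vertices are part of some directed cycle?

A vertex is on a directed cycle iff it belongs to a strongly connected component of size ≥ 2 (or has a self-loop).
The vertices on cycles are {Clio, Galt, Hilo, Ione, Kent, Lodi, Mesa, Napa, Brent, Dover, Fargo} — 11 in total.

11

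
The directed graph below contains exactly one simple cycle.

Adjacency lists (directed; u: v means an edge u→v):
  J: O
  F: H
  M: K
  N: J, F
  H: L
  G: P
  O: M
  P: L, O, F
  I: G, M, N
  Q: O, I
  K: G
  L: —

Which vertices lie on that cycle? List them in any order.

G, K, M, O, P

DFS with gray/black marking from G:
G gray
  P gray
    L gray
    L black
    O gray
      M gray
        K gray
          K→G: G is gray → back edge
Back edge closes the cycle G → P → O → M → K → G; its vertices are {G, K, M, O, P}.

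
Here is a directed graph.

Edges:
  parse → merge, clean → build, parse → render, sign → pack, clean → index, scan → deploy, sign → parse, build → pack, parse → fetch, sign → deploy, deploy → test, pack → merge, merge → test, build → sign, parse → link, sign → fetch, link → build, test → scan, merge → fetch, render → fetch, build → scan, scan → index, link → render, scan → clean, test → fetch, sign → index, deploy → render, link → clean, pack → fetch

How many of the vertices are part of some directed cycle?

A vertex is on a directed cycle iff it belongs to a strongly connected component of size ≥ 2 (or has a self-loop).
The vertices on cycles are {link, pack, scan, sign, test, build, clean, merge, parse, deploy} — 10 in total.

10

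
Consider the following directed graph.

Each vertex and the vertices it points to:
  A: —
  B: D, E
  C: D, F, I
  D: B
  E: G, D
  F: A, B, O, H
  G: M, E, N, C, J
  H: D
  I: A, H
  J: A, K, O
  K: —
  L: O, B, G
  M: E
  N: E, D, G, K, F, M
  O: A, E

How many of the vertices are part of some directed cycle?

A vertex is on a directed cycle iff it belongs to a strongly connected component of size ≥ 2 (or has a self-loop).
The vertices on cycles are {B, C, D, E, F, G, H, I, J, M, N, O} — 12 in total.

12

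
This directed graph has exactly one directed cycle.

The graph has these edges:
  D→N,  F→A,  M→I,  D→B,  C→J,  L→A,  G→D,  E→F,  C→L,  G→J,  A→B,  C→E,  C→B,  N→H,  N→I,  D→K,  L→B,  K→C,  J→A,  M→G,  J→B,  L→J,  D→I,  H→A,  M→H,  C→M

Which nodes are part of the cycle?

DFS with gray/black marking from D:
D gray
  I gray
  I black
  N gray
    N→I: I black — skip
    H gray
      A gray
        B gray
        B black
      A black
    H black
  N black
  D→B: B black — skip
  K gray
    C gray
      M gray
        M→H: H black — skip
        M→I: I black — skip
        G gray
          G→D: D is gray → back edge
Back edge closes the cycle D → K → C → M → G → D; its vertices are {C, D, G, K, M}.

C, D, G, K, M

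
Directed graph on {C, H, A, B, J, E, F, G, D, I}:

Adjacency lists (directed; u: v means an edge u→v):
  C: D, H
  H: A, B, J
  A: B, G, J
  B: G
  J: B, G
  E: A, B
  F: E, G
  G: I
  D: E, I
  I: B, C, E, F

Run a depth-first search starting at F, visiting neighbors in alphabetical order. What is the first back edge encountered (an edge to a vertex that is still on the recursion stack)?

DFS from F (visiting neighbors in alphabetical order); mark gray on enter, black on exit:
F gray
  E gray
    A gray
      B gray
        G gray
          I gray
            I→B: B is gray → back edge
First back edge: I → B.

I->B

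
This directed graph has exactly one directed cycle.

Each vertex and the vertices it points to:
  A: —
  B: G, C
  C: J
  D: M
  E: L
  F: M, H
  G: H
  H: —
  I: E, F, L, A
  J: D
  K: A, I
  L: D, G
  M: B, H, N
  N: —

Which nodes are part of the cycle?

DFS with gray/black marking from M:
M gray
  B gray
    G gray
      H gray
      H black
    G black
    C gray
      J gray
        D gray
          D→M: M is gray → back edge
Back edge closes the cycle M → B → C → J → D → M; its vertices are {B, C, D, J, M}.

B, C, D, J, M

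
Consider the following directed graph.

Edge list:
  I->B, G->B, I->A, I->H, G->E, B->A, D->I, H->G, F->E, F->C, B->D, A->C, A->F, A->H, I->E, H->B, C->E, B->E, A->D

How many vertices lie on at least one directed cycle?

6

A vertex is on a directed cycle iff it belongs to a strongly connected component of size ≥ 2 (or has a self-loop).
The vertices on cycles are {A, B, D, G, H, I} — 6 in total.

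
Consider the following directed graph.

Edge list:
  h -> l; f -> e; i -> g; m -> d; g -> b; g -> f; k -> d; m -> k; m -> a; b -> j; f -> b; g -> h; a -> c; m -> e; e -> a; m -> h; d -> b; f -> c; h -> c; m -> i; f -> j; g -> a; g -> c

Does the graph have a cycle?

No

DFS with white/gray/black marking, starting from e:
e gray
  a gray
    c gray
    c black
  a black
e black
b gray
  j gray
  j black
b black
d gray
  d→b: b black — skip
d black
f gray
  f→j: j black — skip
  f→c: c black — skip
  f→e: e black — skip
  f→b: b black — skip
f black
g gray
  h gray
    h→c: c black — skip
    l gray
    l black
  h black
  g→a: a black — skip
  g→c: c black — skip
  g→b: b black — skip
  g→f: f black — skip
g black
i gray
  i→g: g black — skip
i black
k gray
  k→d: d black — skip
k black
m gray
  m→i: i black — skip
  m→a: a black — skip
  m→d: d black — skip
  m→e: e black — skip
  m→h: h black — skip
  m→k: k black — skip
m black
Every edge goes to a white or black vertex — no back edge, so the graph is acyclic.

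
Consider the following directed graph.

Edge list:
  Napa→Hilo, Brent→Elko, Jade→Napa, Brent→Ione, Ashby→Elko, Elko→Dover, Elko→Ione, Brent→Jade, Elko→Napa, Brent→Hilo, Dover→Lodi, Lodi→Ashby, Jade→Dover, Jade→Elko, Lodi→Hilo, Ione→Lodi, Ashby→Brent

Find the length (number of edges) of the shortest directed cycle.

4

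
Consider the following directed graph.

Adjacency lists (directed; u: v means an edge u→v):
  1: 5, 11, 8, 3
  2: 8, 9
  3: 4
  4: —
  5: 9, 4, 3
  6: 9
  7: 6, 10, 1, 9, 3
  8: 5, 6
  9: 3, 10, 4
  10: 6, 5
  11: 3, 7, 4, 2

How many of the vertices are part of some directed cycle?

A vertex is on a directed cycle iff it belongs to a strongly connected component of size ≥ 2 (or has a self-loop).
The vertices on cycles are {1, 5, 6, 7, 9, 10, 11} — 7 in total.

7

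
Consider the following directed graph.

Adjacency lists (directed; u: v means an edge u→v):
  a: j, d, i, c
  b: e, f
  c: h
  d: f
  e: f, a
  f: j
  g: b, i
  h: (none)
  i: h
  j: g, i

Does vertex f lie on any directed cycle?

Yes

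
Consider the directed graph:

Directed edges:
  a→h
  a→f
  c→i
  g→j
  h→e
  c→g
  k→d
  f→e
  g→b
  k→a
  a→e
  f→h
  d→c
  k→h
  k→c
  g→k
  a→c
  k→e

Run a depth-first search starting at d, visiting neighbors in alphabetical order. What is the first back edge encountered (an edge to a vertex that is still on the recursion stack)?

DFS from d (visiting neighbors in alphabetical order); mark gray on enter, black on exit:
d gray
  c gray
    g gray
      b gray
      b black
      j gray
      j black
      k gray
        a gray
          a→c: c is gray → back edge
First back edge: a → c.

a->c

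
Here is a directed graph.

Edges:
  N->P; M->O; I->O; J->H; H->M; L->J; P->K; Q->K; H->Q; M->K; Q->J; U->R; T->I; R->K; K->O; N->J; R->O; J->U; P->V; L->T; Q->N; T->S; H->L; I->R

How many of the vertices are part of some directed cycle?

5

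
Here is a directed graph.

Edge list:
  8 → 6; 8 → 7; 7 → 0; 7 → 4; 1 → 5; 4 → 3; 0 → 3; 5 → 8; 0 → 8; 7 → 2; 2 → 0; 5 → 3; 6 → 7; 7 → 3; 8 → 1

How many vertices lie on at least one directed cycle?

A vertex is on a directed cycle iff it belongs to a strongly connected component of size ≥ 2 (or has a self-loop).
The vertices on cycles are {0, 1, 2, 5, 6, 7, 8} — 7 in total.

7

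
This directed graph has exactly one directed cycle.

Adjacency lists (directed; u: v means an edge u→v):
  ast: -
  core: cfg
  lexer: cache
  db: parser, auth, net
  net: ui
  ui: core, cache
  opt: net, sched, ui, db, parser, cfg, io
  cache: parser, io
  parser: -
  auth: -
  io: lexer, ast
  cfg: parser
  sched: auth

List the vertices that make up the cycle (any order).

io, cache, lexer

DFS with gray/black marking from io:
io gray
  lexer gray
    cache gray
      parser gray
      parser black
      cache→io: io is gray → back edge
Back edge closes the cycle io → lexer → cache → io; its vertices are {io, cache, lexer}.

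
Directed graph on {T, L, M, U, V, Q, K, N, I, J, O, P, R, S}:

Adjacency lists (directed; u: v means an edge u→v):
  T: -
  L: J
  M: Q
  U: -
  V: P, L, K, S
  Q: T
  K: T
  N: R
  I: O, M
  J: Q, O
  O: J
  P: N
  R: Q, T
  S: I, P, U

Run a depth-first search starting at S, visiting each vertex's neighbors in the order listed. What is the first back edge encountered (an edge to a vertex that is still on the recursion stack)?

DFS from S (visiting each vertex's neighbors in the order listed); mark gray on enter, black on exit:
S gray
  I gray
    O gray
      J gray
        Q gray
          T gray
          T black
        Q black
        J→O: O is gray → back edge
First back edge: J → O.

J->O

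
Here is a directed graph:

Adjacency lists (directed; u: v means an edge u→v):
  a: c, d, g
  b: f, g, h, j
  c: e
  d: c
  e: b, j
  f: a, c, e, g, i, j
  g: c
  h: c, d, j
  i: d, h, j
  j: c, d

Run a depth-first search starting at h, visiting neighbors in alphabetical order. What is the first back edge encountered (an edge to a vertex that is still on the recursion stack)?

DFS from h (visiting neighbors in alphabetical order); mark gray on enter, black on exit:
h gray
  c gray
    e gray
      b gray
        f gray
          a gray
            a→c: c is gray → back edge
First back edge: a → c.

a->c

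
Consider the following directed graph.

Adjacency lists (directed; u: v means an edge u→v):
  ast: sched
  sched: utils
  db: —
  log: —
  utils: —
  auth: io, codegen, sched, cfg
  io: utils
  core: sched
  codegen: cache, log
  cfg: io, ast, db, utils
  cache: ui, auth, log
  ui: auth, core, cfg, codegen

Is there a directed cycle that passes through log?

log lies on a cycle iff there is a path from log back to itself.
Exploring from log, it never reaches itself; equivalently, its strongly connected component is a singleton.

No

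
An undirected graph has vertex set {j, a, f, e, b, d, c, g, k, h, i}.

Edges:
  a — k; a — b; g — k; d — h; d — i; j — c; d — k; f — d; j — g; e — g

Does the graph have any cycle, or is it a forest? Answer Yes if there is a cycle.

No

DFS, tracking each vertex's parent; an edge to a visited non-parent vertex closes a cycle.
Start from i:
visit i (parent –)
  visit d (parent i)
    visit h (parent d)
      h–d: parent, skip
    d–i: parent, skip
    visit k (parent d)
      visit a (parent k)
        a–k: parent, skip
        visit b (parent a)
          b–a: parent, skip
      visit g (parent k)
        visit e (parent g)
          e–g: parent, skip
        visit j (parent g)
          visit c (parent j)
            c–j: parent, skip
          j–g: parent, skip
        g–k: parent, skip
      k–d: parent, skip
    visit f (parent d)
      f–d: parent, skip
No non-parent visited neighbor found — the graph is a forest.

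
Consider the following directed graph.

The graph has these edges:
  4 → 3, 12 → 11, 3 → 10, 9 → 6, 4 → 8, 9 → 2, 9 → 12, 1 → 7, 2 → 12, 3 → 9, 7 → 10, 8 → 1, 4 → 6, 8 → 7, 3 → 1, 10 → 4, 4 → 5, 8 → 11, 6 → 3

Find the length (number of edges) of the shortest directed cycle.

For each vertex v, BFS finds the shortest path from v back to v.
The shortest such closed walk is 4 → 3 → 10 → 4, length 3.

3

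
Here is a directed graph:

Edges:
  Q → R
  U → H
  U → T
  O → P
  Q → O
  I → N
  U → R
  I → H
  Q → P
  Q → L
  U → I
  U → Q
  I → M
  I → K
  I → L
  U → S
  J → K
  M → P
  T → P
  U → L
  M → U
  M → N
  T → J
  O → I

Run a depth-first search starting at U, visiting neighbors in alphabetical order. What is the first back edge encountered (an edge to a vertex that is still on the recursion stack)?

M→U

DFS from U (visiting neighbors in alphabetical order); mark gray on enter, black on exit:
U gray
  H gray
  H black
  I gray
    I→H: H black — skip
    K gray
    K black
    L gray
    L black
    M gray
      N gray
      N black
      P gray
      P black
      M→U: U is gray → back edge
First back edge: M → U.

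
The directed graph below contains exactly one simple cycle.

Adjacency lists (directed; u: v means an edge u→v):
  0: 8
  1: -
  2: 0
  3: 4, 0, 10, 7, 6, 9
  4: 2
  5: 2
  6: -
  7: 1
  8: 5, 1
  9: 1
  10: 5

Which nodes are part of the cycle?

0, 2, 5, 8

DFS with gray/black marking from 0:
0 gray
  8 gray
    5 gray
      2 gray
        2→0: 0 is gray → back edge
Back edge closes the cycle 0 → 8 → 5 → 2 → 0; its vertices are {0, 2, 5, 8}.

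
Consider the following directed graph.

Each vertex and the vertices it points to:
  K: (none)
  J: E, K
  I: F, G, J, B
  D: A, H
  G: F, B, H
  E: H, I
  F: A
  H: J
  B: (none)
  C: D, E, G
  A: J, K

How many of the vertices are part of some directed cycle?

7

A vertex is on a directed cycle iff it belongs to a strongly connected component of size ≥ 2 (or has a self-loop).
The vertices on cycles are {A, E, F, G, H, I, J} — 7 in total.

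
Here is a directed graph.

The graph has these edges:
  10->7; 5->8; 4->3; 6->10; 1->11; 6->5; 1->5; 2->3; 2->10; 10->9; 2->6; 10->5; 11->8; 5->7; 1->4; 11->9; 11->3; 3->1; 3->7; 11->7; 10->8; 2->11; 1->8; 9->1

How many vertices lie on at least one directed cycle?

A vertex is on a directed cycle iff it belongs to a strongly connected component of size ≥ 2 (or has a self-loop).
The vertices on cycles are {1, 3, 4, 9, 11} — 5 in total.

5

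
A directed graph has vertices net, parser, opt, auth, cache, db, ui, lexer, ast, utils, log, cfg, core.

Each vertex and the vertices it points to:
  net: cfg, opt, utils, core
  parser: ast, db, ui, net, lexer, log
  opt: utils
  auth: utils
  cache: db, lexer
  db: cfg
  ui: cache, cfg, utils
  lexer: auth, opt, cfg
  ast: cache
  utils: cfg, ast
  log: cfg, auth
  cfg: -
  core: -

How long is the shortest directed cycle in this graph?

5

For each vertex v, BFS finds the shortest path from v back to v.
The shortest such closed walk is ast → cache → lexer → opt → utils → ast, length 5.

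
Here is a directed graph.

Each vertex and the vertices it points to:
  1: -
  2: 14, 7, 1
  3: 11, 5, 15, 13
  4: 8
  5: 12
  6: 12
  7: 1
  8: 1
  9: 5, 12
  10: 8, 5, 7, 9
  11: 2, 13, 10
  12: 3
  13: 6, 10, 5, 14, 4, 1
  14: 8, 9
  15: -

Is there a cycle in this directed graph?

DFS with white/gray/black marking, starting from 9:
9 gray
  5 gray
    12 gray
      3 gray
        11 gray
          2 gray
            14 gray
              8 gray
                1 gray
                1 black
              8 black
              14→9: 9 is gray → back edge
Back edge found, so a cycle exists: 9 → 5 → 12 → 3 → 11 → 2 → 14 → 9.

Yes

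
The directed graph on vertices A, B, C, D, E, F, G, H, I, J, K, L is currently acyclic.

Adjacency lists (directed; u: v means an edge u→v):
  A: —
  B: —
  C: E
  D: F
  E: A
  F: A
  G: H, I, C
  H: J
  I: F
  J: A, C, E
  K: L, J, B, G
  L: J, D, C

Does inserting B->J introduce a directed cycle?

No

Adding B→J creates a cycle iff J can already reach B.
Explore from J: no path reaches B. The graph stays acyclic.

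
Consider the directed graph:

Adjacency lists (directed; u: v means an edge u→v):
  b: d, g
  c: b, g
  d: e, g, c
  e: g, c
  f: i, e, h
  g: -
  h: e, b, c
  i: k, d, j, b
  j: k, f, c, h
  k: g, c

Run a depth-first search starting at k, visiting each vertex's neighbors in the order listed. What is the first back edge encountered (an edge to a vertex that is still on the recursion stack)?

e→c

DFS from k (visiting each vertex's neighbors in the order listed); mark gray on enter, black on exit:
k gray
  g gray
  g black
  c gray
    b gray
      d gray
        e gray
          e→g: g black — skip
          e→c: c is gray → back edge
First back edge: e → c.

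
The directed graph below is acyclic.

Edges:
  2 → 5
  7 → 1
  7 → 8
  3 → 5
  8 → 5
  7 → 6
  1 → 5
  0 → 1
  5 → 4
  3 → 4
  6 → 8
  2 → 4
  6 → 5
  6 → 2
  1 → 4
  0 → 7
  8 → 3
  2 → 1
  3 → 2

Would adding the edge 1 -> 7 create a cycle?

Yes

Adding 1→7 creates a cycle iff 7 can already reach 1.
Path from 7: 7 → 1.
So 7 → … → 1 → 7 is a cycle.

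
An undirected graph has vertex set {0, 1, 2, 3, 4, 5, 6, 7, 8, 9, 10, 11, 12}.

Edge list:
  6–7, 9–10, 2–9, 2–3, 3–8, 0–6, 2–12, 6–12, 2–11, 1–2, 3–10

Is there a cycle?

DFS, tracking each vertex's parent; an edge to a visited non-parent vertex closes a cycle.
Start from 9:
visit 9 (parent –)
  visit 10 (parent 9)
    visit 3 (parent 10)
      visit 8 (parent 3)
        8–3: parent, skip
      visit 2 (parent 3)
        visit 1 (parent 2)
          1–2: parent, skip
        2–3: parent, skip
        2–9: 9 visited and ≠ parent → cycle
Cycle: 9 – 10 – 3 – 2 – 9.

Yes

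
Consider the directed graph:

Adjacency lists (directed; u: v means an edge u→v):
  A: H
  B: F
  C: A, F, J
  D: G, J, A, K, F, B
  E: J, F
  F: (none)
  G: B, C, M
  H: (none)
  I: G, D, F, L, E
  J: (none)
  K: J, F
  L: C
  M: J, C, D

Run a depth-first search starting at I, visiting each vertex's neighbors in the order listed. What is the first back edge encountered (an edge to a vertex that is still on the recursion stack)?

DFS from I (visiting each vertex's neighbors in the order listed); mark gray on enter, black on exit:
I gray
  G gray
    B gray
      F gray
      F black
    B black
    C gray
      A gray
        H gray
        H black
      A black
      C→F: F black — skip
      J gray
      J black
    C black
    M gray
      M→J: J black — skip
      M→C: C black — skip
      D gray
        D→G: G is gray → back edge
First back edge: D → G.

D→G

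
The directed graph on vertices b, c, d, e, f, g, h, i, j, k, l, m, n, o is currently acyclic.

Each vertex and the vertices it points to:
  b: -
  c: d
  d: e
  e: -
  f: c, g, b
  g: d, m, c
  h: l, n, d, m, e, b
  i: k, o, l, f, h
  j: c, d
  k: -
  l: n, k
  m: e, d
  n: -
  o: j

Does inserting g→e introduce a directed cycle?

Adding g→e creates a cycle iff e can already reach g.
Explore from e: no path reaches g. The graph stays acyclic.

No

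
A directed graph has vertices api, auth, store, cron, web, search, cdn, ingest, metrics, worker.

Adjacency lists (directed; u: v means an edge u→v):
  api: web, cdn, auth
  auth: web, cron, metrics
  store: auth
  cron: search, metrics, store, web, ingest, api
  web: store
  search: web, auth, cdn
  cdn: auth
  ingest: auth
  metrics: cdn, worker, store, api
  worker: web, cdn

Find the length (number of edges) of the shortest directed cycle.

3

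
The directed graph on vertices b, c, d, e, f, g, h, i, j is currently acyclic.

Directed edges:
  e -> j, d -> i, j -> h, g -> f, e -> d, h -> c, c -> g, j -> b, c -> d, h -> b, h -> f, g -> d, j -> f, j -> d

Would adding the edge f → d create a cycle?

No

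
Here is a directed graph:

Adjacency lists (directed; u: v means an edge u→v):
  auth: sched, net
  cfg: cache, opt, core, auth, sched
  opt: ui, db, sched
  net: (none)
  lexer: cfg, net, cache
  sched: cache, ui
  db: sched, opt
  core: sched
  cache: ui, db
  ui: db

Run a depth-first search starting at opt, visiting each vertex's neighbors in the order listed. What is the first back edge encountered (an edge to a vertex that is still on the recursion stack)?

cache→ui

DFS from opt (visiting each vertex's neighbors in the order listed); mark gray on enter, black on exit:
opt gray
  ui gray
    db gray
      sched gray
        cache gray
          cache→ui: ui is gray → back edge
First back edge: cache → ui.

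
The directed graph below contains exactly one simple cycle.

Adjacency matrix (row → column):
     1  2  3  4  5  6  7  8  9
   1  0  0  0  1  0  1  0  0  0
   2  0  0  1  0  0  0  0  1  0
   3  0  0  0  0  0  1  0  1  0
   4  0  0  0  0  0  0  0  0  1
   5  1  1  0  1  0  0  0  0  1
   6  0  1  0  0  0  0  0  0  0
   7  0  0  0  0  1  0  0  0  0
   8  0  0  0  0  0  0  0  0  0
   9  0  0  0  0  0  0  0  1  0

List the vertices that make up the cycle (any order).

DFS with gray/black marking from 2:
2 gray
  3 gray
    8 gray
    8 black
    6 gray
      6→2: 2 is gray → back edge
Back edge closes the cycle 2 → 3 → 6 → 2; its vertices are {2, 3, 6}.

2, 3, 6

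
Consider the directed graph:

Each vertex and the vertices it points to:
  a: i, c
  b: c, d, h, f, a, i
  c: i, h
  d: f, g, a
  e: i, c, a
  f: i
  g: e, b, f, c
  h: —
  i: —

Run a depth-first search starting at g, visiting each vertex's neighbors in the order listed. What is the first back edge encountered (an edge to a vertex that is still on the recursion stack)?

DFS from g (visiting each vertex's neighbors in the order listed); mark gray on enter, black on exit:
g gray
  e gray
    i gray
    i black
    c gray
      c→i: i black — skip
      h gray
      h black
    c black
    a gray
      a→i: i black — skip
      a→c: c black — skip
    a black
  e black
  b gray
    b→c: c black — skip
    d gray
      f gray
        f→i: i black — skip
      f black
      d→g: g is gray → back edge
First back edge: d → g.

d→g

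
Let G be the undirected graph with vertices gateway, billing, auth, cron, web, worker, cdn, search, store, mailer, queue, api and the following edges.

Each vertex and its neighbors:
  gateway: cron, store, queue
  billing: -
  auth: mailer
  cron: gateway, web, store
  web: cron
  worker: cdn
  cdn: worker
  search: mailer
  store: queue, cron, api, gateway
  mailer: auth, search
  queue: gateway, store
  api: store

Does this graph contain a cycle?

Yes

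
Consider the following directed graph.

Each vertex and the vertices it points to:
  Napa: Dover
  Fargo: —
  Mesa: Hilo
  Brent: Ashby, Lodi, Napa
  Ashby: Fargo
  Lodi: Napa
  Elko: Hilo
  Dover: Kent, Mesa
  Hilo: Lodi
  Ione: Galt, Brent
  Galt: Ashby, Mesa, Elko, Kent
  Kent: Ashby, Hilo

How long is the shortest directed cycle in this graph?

For each vertex v, BFS finds the shortest path from v back to v.
The shortest such closed walk is Lodi → Napa → Dover → Kent → Hilo → Lodi, length 5.

5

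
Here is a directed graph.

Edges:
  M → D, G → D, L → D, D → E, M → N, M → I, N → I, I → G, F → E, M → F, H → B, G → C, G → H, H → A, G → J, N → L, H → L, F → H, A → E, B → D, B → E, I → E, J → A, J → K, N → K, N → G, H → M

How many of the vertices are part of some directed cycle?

6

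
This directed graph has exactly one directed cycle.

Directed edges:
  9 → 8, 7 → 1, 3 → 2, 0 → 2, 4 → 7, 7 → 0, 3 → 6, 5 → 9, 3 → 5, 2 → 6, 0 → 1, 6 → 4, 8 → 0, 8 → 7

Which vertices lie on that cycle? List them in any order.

DFS with gray/black marking from 2:
2 gray
  6 gray
    4 gray
      7 gray
        0 gray
          1 gray
          1 black
          0→2: 2 is gray → back edge
Back edge closes the cycle 2 → 6 → 4 → 7 → 0 → 2; its vertices are {0, 2, 4, 6, 7}.

0, 2, 4, 6, 7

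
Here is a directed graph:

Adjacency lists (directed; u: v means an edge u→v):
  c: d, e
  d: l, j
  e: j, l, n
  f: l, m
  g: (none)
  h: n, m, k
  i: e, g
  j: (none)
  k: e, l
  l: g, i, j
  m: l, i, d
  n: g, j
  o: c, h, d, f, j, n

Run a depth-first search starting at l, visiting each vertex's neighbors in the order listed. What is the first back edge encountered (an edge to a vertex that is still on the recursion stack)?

DFS from l (visiting each vertex's neighbors in the order listed); mark gray on enter, black on exit:
l gray
  g gray
  g black
  i gray
    e gray
      j gray
      j black
      e→l: l is gray → back edge
First back edge: e → l.

e→l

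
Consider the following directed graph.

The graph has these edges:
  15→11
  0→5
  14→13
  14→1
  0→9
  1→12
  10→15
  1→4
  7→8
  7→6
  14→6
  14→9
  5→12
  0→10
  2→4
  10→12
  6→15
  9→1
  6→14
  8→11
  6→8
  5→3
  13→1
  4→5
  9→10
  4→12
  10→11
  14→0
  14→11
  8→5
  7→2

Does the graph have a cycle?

Yes

DFS with white/gray/black marking, starting from 14:
14 gray
  11 gray
  11 black
  0 gray
    9 gray
      1 gray
        12 gray
        12 black
        4 gray
          4→12: 12 black — skip
          5 gray
            3 gray
            3 black
            5→12: 12 black — skip
          5 black
        4 black
      1 black
      10 gray
        15 gray
          15→11: 11 black — skip
        15 black
        10→11: 11 black — skip
        10→12: 12 black — skip
      10 black
    9 black
    0→10: 10 black — skip
    0→5: 5 black — skip
  0 black
  14→1: 1 black — skip
  6 gray
    6→15: 15 black — skip
    8 gray
      8→5: 5 black — skip
      8→11: 11 black — skip
    8 black
    6→14: 14 is gray → back edge
Back edge found, so a cycle exists: 14 → 6 → 14.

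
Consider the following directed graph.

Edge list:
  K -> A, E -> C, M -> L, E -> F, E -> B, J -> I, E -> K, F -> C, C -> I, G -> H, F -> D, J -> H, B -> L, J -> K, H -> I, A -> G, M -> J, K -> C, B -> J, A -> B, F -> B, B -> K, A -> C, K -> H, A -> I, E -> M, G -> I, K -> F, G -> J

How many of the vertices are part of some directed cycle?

6

A vertex is on a directed cycle iff it belongs to a strongly connected component of size ≥ 2 (or has a self-loop).
The vertices on cycles are {A, B, F, G, J, K} — 6 in total.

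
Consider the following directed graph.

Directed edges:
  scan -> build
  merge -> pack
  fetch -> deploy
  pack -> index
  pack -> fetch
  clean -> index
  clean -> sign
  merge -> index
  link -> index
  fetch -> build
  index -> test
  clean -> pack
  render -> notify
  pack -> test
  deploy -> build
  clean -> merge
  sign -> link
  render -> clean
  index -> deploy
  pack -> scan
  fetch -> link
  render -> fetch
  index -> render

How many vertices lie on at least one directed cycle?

8

A vertex is on a directed cycle iff it belongs to a strongly connected component of size ≥ 2 (or has a self-loop).
The vertices on cycles are {link, pack, sign, clean, fetch, index, merge, render} — 8 in total.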